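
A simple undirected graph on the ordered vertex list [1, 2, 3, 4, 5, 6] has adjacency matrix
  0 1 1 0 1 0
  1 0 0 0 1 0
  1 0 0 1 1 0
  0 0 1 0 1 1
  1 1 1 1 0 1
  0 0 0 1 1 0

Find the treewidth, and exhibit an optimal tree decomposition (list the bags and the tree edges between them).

Treewidth 2.
Bags: B1 = {1, 2, 5}  B2 = {1, 3, 5}  B3 = {3, 4, 5}  B4 = {4, 5, 6}
Tree: B1–B2, B2–B3, B3–B4

Each bag holds 3 vertices, so the decomposition has width 2, which upper-bounds the treewidth. On the other hand G contains the 3-clique {1, 2, 5}. A clique must lie in a single bag of any decomposition, so no decomposition can have width below 2. Hence tw(G) = 2 exactly.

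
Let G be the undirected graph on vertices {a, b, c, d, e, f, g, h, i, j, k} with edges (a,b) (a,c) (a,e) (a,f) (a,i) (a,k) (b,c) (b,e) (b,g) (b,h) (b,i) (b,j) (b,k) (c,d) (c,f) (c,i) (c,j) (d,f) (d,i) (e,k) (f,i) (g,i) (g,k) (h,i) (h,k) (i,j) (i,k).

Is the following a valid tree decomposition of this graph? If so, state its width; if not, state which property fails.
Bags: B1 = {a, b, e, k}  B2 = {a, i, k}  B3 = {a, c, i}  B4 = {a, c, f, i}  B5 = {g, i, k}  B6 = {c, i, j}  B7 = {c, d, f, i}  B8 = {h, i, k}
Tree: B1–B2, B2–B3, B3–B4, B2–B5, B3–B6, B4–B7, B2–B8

A tree decomposition must satisfy three properties: every vertex lies in some bag; for every edge, both endpoints lie together in some bag; and for every vertex, the bags containing it form a connected subtree. Here edge (b,i) lies in no bag, so the decomposition is invalid.

No — edge (b,i) lies in no bag.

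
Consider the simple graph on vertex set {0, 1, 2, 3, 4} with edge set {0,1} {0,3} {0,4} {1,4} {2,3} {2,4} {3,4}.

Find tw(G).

A width-2 tree decomposition is:
Bags: B1 = {0, 1, 4}  B2 = {0, 3, 4}  B3 = {2, 3, 4}
Tree: B1–B2, B2–B3
Each bag holds 3 vertices, so the decomposition has width 2, which upper-bounds the treewidth. On the other hand G contains the 3-clique {0, 1, 4}. A clique must lie in a single bag of any decomposition, so no decomposition can have width below 2. The upper and lower bounds meet at 2, so that is the treewidth.

2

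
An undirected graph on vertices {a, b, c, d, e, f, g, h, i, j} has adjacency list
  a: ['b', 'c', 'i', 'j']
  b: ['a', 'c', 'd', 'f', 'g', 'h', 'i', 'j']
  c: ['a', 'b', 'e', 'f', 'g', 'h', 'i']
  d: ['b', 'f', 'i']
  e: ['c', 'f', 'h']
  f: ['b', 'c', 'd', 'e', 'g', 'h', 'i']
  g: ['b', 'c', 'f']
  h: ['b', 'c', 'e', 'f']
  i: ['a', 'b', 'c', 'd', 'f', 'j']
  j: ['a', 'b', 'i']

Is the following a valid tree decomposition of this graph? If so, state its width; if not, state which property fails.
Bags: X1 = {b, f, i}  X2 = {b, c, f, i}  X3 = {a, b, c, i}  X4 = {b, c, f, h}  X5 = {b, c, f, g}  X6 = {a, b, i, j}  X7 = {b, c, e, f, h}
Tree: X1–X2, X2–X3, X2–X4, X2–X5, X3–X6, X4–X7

No — vertex d appears in no bag.

A tree decomposition must satisfy three properties: every vertex lies in some bag; for every edge, both endpoints lie together in some bag; and for every vertex, the bags containing it form a connected subtree. Here vertex d appears in no bag, so the decomposition is invalid.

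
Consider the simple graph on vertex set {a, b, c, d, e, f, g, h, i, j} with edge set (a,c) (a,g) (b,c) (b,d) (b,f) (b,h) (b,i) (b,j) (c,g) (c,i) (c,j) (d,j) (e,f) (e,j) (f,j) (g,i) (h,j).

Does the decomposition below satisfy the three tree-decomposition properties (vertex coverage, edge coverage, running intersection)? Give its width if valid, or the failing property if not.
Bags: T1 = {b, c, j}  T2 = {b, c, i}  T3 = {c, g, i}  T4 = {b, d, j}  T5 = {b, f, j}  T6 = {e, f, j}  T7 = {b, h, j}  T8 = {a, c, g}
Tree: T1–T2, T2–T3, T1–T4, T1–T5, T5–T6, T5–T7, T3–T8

Yes; width 2.

Every vertex of G appears in some bag (union = {a, b, c, d, e, f, g, h, i, j}); every edge is covered by a bag; and for each vertex v the set of bags containing v is connected in the bag tree. The decomposition is therefore valid. The largest bag has 3 vertices, so the width is 2.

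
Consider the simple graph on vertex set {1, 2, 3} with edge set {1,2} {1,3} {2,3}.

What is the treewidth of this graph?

2

A width-2 tree decomposition is:
Bags: B1 = {1, 2, 3}
Tree: (single bag)
A single bag containing all 3 vertices is trivially a valid decomposition of width 2. On the other hand G contains the 3-clique {1, 2, 3}. A clique must lie in a single bag of any decomposition, so no decomposition can have width below 2. Hence tw(G) = 2 exactly.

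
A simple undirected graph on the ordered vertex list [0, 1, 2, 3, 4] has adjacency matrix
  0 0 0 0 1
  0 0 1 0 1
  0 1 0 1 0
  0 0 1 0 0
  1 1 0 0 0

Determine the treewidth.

A width-1 tree decomposition is:
Bags: B1 = {0, 4}  B2 = {1, 4}  B3 = {1, 2}  B4 = {2, 3}
Tree: B1–B2, B2–B3, B3–B4
Each bag holds 2 vertices, so the decomposition has width 1, which upper-bounds the treewidth. Since G has at least one edge (e.g. 0–4), it is not an edgeless graph, so tw(G) ≥ 1. Therefore the treewidth is 1.

1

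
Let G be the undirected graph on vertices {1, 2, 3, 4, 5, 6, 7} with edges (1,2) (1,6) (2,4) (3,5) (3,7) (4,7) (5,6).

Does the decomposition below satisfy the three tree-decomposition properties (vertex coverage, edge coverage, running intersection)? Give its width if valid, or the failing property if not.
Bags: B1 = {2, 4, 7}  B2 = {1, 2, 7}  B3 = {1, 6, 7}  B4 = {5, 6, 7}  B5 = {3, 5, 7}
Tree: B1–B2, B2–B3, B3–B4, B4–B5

Checking the three conditions: (i) the bags cover all of {1, 2, 3, 4, 5, 6, 7}; (ii) for each edge, some bag contains both endpoints; (iii) the bags containing any fixed vertex form a subtree. All hold, so the decomposition is valid with width 3 − 1 = 2.

Yes; width 2.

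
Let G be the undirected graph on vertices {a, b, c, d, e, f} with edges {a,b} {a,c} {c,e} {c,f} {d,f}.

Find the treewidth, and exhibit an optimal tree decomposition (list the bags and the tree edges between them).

Each bag holds 2 vertices, so the decomposition has width 1, which upper-bounds the treewidth. G has an edge, so its treewidth is at least 1. Therefore the treewidth is 1.

Treewidth 1.
One such decomposition:
Bags: B1 = {c, e}  B2 = {c, f}  B3 = {d, f}  B4 = {a, c}  B5 = {a, b}
Tree: B1–B2, B2–B3, B2–B4, B4–B5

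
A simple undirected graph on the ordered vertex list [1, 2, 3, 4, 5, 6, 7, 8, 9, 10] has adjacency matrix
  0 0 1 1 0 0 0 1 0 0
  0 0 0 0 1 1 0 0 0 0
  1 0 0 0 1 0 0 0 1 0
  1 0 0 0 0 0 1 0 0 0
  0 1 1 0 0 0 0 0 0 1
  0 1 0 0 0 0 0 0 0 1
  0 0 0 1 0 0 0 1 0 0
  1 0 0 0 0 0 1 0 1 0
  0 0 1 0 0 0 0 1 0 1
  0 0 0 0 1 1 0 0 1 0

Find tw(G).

2

A width-2 tree decomposition is:
Bags: B1 = {2, 6, 10}  B2 = {2, 5, 10}  B3 = {5, 9, 10}  B4 = {3, 5, 9}  B5 = {3, 8, 9}  B6 = {1, 3, 8}  B7 = {1, 7, 8}  B8 = {1, 4, 7}
Tree: B1–B2, B2–B3, B3–B4, B4–B5, B5–B6, B6–B7, B7–B8
The largest bag has 3 vertices, giving width 2; this decomposition certifies tw(G) ≤ 2. Since 6–2–5–10–6 is a cycle in G, G is not acyclic. Forests are exactly the graphs of treewidth ≤ 1, so tw(G) ≥ 2. The upper and lower bounds meet at 2, so that is the treewidth.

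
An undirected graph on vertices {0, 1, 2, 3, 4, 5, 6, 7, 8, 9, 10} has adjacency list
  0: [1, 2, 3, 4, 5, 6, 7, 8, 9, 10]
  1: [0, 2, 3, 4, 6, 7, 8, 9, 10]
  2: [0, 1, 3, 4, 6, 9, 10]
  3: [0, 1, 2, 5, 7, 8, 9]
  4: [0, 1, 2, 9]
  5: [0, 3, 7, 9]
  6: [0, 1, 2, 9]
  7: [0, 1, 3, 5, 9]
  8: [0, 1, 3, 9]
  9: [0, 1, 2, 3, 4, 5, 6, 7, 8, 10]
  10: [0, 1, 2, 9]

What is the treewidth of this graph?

A width-4 tree decomposition is:
Bags: B1 = {0, 1, 2, 3, 9}  B2 = {0, 1, 2, 6, 9}  B3 = {0, 1, 3, 7, 9}  B4 = {0, 1, 2, 4, 9}  B5 = {0, 1, 3, 8, 9}  B6 = {0, 3, 5, 7, 9}  B7 = {0, 1, 2, 9, 10}
Tree: B1–B2, B1–B3, B2–B4, B1–B5, B3–B6, B2–B7
The largest bag has 5 vertices, giving width 4; this decomposition certifies tw(G) ≤ 4. Conversely, {0, 1, 3, 8, 9} is a clique of size 5, and the vertices of any clique must share a bag in every tree decomposition; so some bag has ≥ 5 vertices and tw(G) ≥ 4. Combining the bounds, tw(G) = 4.

4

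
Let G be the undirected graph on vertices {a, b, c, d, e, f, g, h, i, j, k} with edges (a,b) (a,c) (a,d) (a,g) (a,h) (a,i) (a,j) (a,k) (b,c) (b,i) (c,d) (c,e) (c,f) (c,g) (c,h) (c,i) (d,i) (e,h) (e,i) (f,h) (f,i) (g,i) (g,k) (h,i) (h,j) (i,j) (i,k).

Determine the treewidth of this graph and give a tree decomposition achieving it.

Treewidth 3.
One such decomposition:
Bags: B1 = {a, c, h, i}  B2 = {a, c, g, i}  B3 = {a, b, c, i}  B4 = {a, h, i, j}  B5 = {c, e, h, i}  B6 = {a, c, d, i}  B7 = {a, g, i, k}  B8 = {c, f, h, i}
Tree: B1–B2, B1–B3, B1–B4, B1–B5, B3–B6, B2–B7, B5–B8

Every bag has size at most 4, so the width is 4 − 1 = 3 and tw(G) ≤ 3. Conversely, {a, h, i, j} is a clique of size 4, and the vertices of any clique must share a bag in every tree decomposition; so some bag has ≥ 4 vertices and tw(G) ≥ 3. The upper and lower bounds meet at 3, so that is the treewidth.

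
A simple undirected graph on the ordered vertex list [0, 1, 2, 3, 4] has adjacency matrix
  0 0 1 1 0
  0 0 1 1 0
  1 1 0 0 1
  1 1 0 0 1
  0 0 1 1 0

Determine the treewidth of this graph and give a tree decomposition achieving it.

The largest bag has 3 vertices, giving width 2; this decomposition certifies tw(G) ≤ 2. The edges 1–2–4–3–1 form a cycle, so G is not a tree and its treewidth is at least 2. Therefore the treewidth is 2.

Treewidth 2.
One such decomposition:
Bags: B1 = {1, 2, 3}  B2 = {2, 3, 4}  B3 = {0, 2, 3}
Tree: B1–B2, B2–B3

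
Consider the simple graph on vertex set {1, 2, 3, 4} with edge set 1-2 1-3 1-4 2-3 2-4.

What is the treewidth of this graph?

A width-2 tree decomposition is:
Bags: B1 = {1, 2, 4}  B2 = {1, 2, 3}
Tree: B1–B2
The largest bag has 3 vertices, giving width 2; this decomposition certifies tw(G) ≤ 2. For the lower bound, the 3 vertices {1, 2, 3} are pairwise adjacent, and any tree decomposition puts a clique entirely inside one bag — forcing width ≥ 2. Hence tw(G) = 2 exactly.

2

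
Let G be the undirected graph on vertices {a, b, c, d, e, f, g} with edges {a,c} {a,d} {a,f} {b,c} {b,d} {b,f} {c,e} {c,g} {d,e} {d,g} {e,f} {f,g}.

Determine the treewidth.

3

A width-3 tree decomposition is:
Bags: B1 = {a, c, d, f}  B2 = {b, c, d, f}  B3 = {c, d, f, g}  B4 = {c, d, e, f}
Tree: B1–B2, B2–B3, B3–B4
The largest bag has 4 vertices, giving width 3; this decomposition certifies tw(G) ≤ 3. For the lower bound: the 4 vertex sets {a,f}, {b,c}, {d}, {g} are disjoint, each induces a connected subgraph, and every pair is joined by at least one edge of G. Contracting each set to a single vertex therefore yields K_{4} as a minor, and since treewidth is minor-monotone, tw(G) ≥ tw(K_{4}) = 3. The upper and lower bounds meet at 3, so that is the treewidth.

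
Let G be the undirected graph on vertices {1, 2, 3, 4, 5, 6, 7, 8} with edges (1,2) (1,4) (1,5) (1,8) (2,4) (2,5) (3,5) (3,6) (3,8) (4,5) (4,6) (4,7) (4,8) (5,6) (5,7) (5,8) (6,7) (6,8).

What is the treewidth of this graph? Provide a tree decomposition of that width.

Treewidth 3.
One optimal decomposition is:
Bags: B1 = {3, 5, 6, 8}  B2 = {4, 5, 6, 8}  B3 = {4, 5, 6, 7}  B4 = {1, 4, 5, 8}  B5 = {1, 2, 4, 5}
Tree: B1–B2, B2–B3, B2–B4, B4–B5

Every bag has size at most 4, so the width is 4 − 1 = 3 and tw(G) ≤ 3. For the lower bound, the 4 vertices {3, 5, 6, 8} are pairwise adjacent, and any tree decomposition puts a clique entirely inside one bag — forcing width ≥ 3. The upper and lower bounds meet at 3, so that is the treewidth.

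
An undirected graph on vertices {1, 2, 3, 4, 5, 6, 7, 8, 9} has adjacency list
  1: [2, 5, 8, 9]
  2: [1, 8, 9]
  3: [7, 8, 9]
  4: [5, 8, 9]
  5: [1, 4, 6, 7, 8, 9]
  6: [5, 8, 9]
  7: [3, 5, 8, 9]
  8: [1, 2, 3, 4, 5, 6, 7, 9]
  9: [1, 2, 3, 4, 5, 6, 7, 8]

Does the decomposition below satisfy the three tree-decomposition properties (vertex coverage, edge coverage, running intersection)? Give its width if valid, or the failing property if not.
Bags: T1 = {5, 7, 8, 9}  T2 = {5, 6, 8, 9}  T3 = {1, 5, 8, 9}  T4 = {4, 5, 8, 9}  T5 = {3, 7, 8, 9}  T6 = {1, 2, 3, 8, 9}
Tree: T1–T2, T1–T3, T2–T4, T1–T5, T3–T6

No — bags containing vertex 3 are not connected in the tree.

A tree decomposition must satisfy three properties: every vertex lies in some bag; for every edge, both endpoints lie together in some bag; and for every vertex, the bags containing it form a connected subtree. Here bags containing vertex 3 are not connected in the tree, so the decomposition is invalid.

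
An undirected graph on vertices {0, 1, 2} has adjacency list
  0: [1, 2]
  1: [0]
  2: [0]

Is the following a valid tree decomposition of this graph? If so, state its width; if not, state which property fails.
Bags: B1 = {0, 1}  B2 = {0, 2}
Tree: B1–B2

Yes; width 1.

Vertex coverage: the bags together contain {0, 1, 2}, the full vertex set. Edge coverage: each edge of G has both endpoints in at least one bag. Running intersection: for every vertex, the bags containing it form a connected subtree. All three properties hold, so this is a valid tree decomposition of width max|bag| − 1 = 1, and hence tw(G) ≤ 1.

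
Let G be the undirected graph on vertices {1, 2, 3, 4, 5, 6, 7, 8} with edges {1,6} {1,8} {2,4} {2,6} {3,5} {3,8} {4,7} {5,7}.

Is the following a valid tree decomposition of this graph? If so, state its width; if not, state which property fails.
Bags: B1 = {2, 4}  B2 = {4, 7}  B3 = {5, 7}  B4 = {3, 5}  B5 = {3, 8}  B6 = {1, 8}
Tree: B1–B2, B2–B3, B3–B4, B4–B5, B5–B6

A tree decomposition must satisfy three properties: every vertex lies in some bag; for every edge, both endpoints lie together in some bag; and for every vertex, the bags containing it form a connected subtree. Here vertex 6 appears in no bag, so the decomposition is invalid.

No — vertex 6 appears in no bag.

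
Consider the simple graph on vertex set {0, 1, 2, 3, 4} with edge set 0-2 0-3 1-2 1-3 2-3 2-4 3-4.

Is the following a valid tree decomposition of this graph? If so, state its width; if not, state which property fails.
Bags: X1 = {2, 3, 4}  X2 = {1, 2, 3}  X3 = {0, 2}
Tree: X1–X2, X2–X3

A tree decomposition must satisfy three properties: every vertex lies in some bag; for every edge, both endpoints lie together in some bag; and for every vertex, the bags containing it form a connected subtree. Here edge (3,0) lies in no bag, so the decomposition is invalid.

No — edge (3,0) lies in no bag.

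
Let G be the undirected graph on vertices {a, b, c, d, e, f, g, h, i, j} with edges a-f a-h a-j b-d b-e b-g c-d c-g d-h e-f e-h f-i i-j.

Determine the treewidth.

A width-2 tree decomposition is:
Bags: B1 = {a, i, j}  B2 = {a, f, i}  B3 = {a, f, h}  B4 = {e, f, h}  B5 = {d, e, h}  B6 = {b, d, e}  B7 = {b, c, d}  B8 = {b, c, g}
Tree: B1–B2, B2–B3, B3–B4, B4–B5, B5–B6, B6–B7, B7–B8
Every bag has size at most 3, so the width is 3 − 1 = 2 and tw(G) ≤ 2. For the lower bound, G contains the cycle j–i–f–a–j, so G is not a forest; only forests have treewidth ≤ 1, hence tw(G) ≥ 2. Hence tw(G) = 2 exactly.

2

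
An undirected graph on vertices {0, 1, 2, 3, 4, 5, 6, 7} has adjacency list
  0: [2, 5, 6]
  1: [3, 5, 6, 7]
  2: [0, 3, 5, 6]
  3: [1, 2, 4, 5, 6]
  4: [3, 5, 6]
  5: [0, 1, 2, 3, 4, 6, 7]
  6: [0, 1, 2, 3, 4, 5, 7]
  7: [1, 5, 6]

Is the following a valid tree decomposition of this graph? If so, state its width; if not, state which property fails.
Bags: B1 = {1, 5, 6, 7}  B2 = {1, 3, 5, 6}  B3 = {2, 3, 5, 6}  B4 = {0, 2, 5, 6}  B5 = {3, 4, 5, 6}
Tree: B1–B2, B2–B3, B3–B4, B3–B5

Vertex coverage: the bags together contain {0, 1, 2, 3, 4, 5, 6, 7}, the full vertex set. Edge coverage: each edge of G has both endpoints in at least one bag. Running intersection: for every vertex, the bags containing it form a connected subtree. All three properties hold, so this is a valid tree decomposition of width max|bag| − 1 = 3, and hence tw(G) ≤ 3.

Yes; width 3.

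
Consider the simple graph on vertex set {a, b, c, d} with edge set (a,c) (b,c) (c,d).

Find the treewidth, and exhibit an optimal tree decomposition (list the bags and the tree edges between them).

Treewidth 1.
One optimal decomposition is:
Bags: B1 = {a, c}  B2 = {b, c}  B3 = {c, d}
Tree: B1–B2, B2–B3

Each bag holds 2 vertices, so the decomposition has width 1, which upper-bounds the treewidth. Since G has at least one edge (e.g. c–a), it is not an edgeless graph, so tw(G) ≥ 1. Combining the bounds, tw(G) = 1.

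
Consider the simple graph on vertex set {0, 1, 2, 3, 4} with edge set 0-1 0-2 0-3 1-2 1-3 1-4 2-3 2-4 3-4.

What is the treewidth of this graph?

A width-3 tree decomposition is:
Bags: B1 = {0, 1, 2, 3}  B2 = {1, 2, 3, 4}
Tree: B1–B2
Each bag holds 4 vertices, so the decomposition has width 3, which upper-bounds the treewidth. For the lower bound, the 4 vertices {0, 1, 2, 3} are pairwise adjacent, and any tree decomposition puts a clique entirely inside one bag — forcing width ≥ 3. Hence tw(G) = 3 exactly.

3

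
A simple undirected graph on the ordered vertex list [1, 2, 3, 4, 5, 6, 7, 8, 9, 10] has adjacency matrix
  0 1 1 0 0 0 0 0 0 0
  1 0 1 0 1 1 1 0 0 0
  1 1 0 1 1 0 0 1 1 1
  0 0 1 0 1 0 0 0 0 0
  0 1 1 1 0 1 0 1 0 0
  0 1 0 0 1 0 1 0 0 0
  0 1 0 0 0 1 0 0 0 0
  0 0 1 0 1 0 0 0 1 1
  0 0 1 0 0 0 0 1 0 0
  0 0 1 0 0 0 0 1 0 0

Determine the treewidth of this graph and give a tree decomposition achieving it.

Treewidth 2.
Bags: B1 = {1, 2, 3}  B2 = {2, 3, 5}  B3 = {3, 5, 8}  B4 = {2, 5, 6}  B5 = {3, 8, 9}  B6 = {3, 4, 5}  B7 = {3, 8, 10}  B8 = {2, 6, 7}
Tree: B1–B2, B2–B3, B2–B4, B3–B5, B3–B6, B3–B7, B4–B8

Each bag holds 3 vertices, so the decomposition has width 2, which upper-bounds the treewidth. Conversely, {1, 2, 3} is a clique of size 3, and the vertices of any clique must share a bag in every tree decomposition; so some bag has ≥ 3 vertices and tw(G) ≥ 2. The upper and lower bounds meet at 2, so that is the treewidth.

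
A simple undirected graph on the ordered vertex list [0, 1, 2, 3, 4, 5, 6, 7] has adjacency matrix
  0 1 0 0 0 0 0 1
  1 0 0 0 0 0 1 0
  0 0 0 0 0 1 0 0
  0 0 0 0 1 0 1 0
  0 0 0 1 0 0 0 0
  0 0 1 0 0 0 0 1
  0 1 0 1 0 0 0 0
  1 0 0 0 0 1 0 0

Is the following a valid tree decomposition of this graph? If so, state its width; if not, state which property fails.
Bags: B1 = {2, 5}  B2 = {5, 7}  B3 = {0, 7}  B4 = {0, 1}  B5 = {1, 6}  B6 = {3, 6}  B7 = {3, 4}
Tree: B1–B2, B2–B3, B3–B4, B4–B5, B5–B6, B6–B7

Checking the three conditions: (i) the bags cover all of {0, 1, 2, 3, 4, 5, 6, 7}; (ii) for each edge, some bag contains both endpoints; (iii) the bags containing any fixed vertex form a subtree. All hold, so the decomposition is valid with width 2 − 1 = 1.

Yes; width 1.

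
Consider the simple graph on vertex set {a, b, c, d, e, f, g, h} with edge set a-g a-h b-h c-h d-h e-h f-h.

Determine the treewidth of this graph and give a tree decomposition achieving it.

Each bag holds 2 vertices, so the decomposition has width 1, which upper-bounds the treewidth. Since G has at least one edge (e.g. a–h), it is not an edgeless graph, so tw(G) ≥ 1. The upper and lower bounds meet at 1, so that is the treewidth.

Treewidth 1.
One such decomposition:
Bags: B1 = {a, h}  B2 = {a, g}  B3 = {d, h}  B4 = {e, h}  B5 = {f, h}  B6 = {b, h}  B7 = {c, h}
Tree: B1–B2, B1–B3, B3–B4, B4–B5, B5–B6, B4–B7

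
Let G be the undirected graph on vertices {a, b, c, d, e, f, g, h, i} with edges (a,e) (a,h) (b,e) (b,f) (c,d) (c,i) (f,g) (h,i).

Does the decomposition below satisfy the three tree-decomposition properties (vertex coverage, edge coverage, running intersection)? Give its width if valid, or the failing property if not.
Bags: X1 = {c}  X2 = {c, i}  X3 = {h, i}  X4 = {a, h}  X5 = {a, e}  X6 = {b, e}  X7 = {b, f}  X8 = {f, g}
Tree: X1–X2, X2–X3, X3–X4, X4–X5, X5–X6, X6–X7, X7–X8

A tree decomposition must satisfy three properties: every vertex lies in some bag; for every edge, both endpoints lie together in some bag; and for every vertex, the bags containing it form a connected subtree. Here vertex d appears in no bag, so the decomposition is invalid.

No — vertex d appears in no bag.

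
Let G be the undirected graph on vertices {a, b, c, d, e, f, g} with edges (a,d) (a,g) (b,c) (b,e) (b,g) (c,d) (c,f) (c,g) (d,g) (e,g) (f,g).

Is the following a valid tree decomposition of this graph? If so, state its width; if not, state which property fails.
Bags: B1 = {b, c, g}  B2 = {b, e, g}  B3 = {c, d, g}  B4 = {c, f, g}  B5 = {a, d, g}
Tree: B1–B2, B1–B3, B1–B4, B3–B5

Every vertex of G appears in some bag (union = {a, b, c, d, e, f, g}); every edge is covered by a bag; and for each vertex v the set of bags containing v is connected in the bag tree. The decomposition is therefore valid. The largest bag has 3 vertices, so the width is 2.

Yes; width 2.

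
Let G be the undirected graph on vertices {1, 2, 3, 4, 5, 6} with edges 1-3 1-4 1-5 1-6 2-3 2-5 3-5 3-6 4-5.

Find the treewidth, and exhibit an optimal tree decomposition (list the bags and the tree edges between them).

Treewidth 2.
One optimal decomposition is:
Bags: B1 = {1, 4, 5}  B2 = {1, 3, 5}  B3 = {2, 3, 5}  B4 = {1, 3, 6}
Tree: B1–B2, B2–B3, B2–B4

Each bag holds 3 vertices, so the decomposition has width 2, which upper-bounds the treewidth. Conversely, {1, 3, 5} is a clique of size 3, and the vertices of any clique must share a bag in every tree decomposition; so some bag has ≥ 3 vertices and tw(G) ≥ 2. The upper and lower bounds meet at 2, so that is the treewidth.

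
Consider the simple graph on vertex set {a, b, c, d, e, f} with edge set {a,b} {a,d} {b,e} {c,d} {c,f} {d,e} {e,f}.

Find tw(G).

A width-2 tree decomposition is:
Bags: B1 = {a, b, e}  B2 = {a, d, e}  B3 = {d, e, f}  B4 = {c, d, f}
Tree: B1–B2, B2–B3, B3–B4
Every bag has size at most 3, so the width is 3 − 1 = 2 and tw(G) ≤ 2. The edges b–a–d–e–b form a cycle, so G is not a tree and its treewidth is at least 2. Combining the bounds, tw(G) = 2.

2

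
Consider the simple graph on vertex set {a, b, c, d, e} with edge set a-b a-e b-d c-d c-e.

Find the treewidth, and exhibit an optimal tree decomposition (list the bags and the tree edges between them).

The largest bag has 3 vertices, giving width 2; this decomposition certifies tw(G) ≤ 2. For the lower bound, G contains the cycle c–d–b–a–e–c, so G is not a forest; only forests have treewidth ≤ 1, hence tw(G) ≥ 2. Hence tw(G) = 2 exactly.

Treewidth 2.
Bags: B1 = {b, c, d}  B2 = {a, b, c}  B3 = {a, c, e}
Tree: B1–B2, B2–B3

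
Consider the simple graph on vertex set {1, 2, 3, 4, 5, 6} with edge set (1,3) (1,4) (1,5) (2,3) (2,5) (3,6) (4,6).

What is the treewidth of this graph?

A width-2 tree decomposition is:
Bags: B1 = {3, 4, 6}  B2 = {1, 3, 4}  B3 = {1, 2, 3}  B4 = {1, 2, 5}
Tree: B1–B2, B2–B3, B3–B4
The largest bag has 3 vertices, giving width 2; this decomposition certifies tw(G) ≤ 2. Since 6–4–1–3–6 is a cycle in G, G is not acyclic. Forests are exactly the graphs of treewidth ≤ 1, so tw(G) ≥ 2. Hence tw(G) = 2 exactly.

2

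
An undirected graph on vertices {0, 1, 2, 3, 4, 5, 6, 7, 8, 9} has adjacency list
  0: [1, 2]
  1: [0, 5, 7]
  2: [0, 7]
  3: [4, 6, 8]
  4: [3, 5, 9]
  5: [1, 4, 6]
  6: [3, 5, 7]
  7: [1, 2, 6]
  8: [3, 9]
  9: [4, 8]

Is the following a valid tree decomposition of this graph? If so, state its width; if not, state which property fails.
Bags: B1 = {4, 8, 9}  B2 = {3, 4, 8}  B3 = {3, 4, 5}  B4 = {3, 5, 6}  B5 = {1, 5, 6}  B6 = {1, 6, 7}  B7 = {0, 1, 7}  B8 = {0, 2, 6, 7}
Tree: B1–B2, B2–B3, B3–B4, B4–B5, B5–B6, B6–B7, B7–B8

A tree decomposition must satisfy three properties: every vertex lies in some bag; for every edge, both endpoints lie together in some bag; and for every vertex, the bags containing it form a connected subtree. Here bags containing vertex 6 are not connected in the tree, so the decomposition is invalid.

No — bags containing vertex 6 are not connected in the tree.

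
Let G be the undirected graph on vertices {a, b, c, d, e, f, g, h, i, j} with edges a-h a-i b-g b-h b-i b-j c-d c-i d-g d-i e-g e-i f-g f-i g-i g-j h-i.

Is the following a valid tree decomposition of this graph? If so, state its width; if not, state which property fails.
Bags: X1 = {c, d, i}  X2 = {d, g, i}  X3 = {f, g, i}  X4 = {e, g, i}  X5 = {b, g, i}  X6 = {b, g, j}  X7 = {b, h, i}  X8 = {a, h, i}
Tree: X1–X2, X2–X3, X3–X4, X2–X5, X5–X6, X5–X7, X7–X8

Yes; width 2.

Checking the three conditions: (i) the bags cover all of {a, b, c, d, e, f, g, h, i, j}; (ii) for each edge, some bag contains both endpoints; (iii) the bags containing any fixed vertex form a subtree. All hold, so the decomposition is valid with width 3 − 1 = 2.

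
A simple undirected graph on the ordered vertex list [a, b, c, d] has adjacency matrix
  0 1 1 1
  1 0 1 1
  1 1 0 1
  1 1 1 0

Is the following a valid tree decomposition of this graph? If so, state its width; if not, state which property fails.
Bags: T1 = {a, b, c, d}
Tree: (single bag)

Yes; width 3.

Vertex coverage: the bags together contain {a, b, c, d}, the full vertex set. Edge coverage: each edge of G has both endpoints in at least one bag. Running intersection: for every vertex, the bags containing it form a connected subtree. All three properties hold, so this is a valid tree decomposition of width max|bag| − 1 = 3, and hence tw(G) ≤ 3.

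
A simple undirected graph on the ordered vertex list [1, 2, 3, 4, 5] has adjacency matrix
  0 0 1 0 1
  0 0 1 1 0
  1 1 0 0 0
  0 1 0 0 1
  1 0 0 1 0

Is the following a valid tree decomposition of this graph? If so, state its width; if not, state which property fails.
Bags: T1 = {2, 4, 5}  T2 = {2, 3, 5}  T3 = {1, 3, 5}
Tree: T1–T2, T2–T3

Checking the three conditions: (i) the bags cover all of {1, 2, 3, 4, 5}; (ii) for each edge, some bag contains both endpoints; (iii) the bags containing any fixed vertex form a subtree. All hold, so the decomposition is valid with width 3 − 1 = 2.

Yes; width 2.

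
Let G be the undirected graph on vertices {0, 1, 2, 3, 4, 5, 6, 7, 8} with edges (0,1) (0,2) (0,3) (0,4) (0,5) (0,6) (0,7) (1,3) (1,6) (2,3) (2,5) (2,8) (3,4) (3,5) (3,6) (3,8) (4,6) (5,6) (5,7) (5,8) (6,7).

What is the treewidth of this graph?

3

A width-3 tree decomposition is:
Bags: B1 = {0, 2, 3, 5}  B2 = {0, 3, 5, 6}  B3 = {0, 1, 3, 6}  B4 = {0, 5, 6, 7}  B5 = {0, 3, 4, 6}  B6 = {2, 3, 5, 8}
Tree: B1–B2, B2–B3, B2–B4, B3–B5, B1–B6
The largest bag has 4 vertices, giving width 3; this decomposition certifies tw(G) ≤ 3. For the lower bound, the 4 vertices {0, 2, 3, 5} are pairwise adjacent, and any tree decomposition puts a clique entirely inside one bag — forcing width ≥ 3. Combining the bounds, tw(G) = 3.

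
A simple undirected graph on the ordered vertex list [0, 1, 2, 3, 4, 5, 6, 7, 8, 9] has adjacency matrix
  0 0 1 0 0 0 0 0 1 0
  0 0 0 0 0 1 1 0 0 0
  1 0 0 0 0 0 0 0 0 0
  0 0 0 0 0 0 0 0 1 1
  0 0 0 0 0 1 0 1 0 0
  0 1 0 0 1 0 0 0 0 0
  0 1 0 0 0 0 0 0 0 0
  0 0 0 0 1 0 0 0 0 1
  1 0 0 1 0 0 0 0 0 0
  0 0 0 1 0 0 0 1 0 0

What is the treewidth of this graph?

A width-1 tree decomposition is:
Bags: B1 = {0, 2}  B2 = {0, 8}  B3 = {3, 8}  B4 = {3, 9}  B5 = {7, 9}  B6 = {4, 7}  B7 = {4, 5}  B8 = {1, 5}  B9 = {1, 6}
Tree: B1–B2, B2–B3, B3–B4, B4–B5, B5–B6, B6–B7, B7–B8, B8–B9
The largest bag has 2 vertices, giving width 1; this decomposition certifies tw(G) ≤ 1. Since G has at least one edge (e.g. 2–0), it is not an edgeless graph, so tw(G) ≥ 1. Hence tw(G) = 1 exactly.

1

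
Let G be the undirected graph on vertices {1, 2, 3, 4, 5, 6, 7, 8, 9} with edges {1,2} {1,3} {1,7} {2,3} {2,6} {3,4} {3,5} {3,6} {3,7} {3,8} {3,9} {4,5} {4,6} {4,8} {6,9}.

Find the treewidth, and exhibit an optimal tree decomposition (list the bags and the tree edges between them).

Each bag holds 3 vertices, so the decomposition has width 2, which upper-bounds the treewidth. On the other hand G contains the 3-clique {1, 2, 3}. A clique must lie in a single bag of any decomposition, so no decomposition can have width below 2. Therefore the treewidth is 2.

Treewidth 2.
One optimal decomposition is:
Bags: B1 = {2, 3, 6}  B2 = {3, 4, 6}  B3 = {1, 2, 3}  B4 = {1, 3, 7}  B5 = {3, 4, 5}  B6 = {3, 6, 9}  B7 = {3, 4, 8}
Tree: B1–B2, B1–B3, B3–B4, B2–B5, B2–B6, B5–B7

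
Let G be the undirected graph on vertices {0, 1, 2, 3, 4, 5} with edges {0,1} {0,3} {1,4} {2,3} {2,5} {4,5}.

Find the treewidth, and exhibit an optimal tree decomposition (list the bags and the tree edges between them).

The largest bag has 3 vertices, giving width 2; this decomposition certifies tw(G) ≤ 2. For the lower bound, G contains the cycle 5–4–1–0–3–2–5, so G is not a forest; only forests have treewidth ≤ 1, hence tw(G) ≥ 2. The upper and lower bounds meet at 2, so that is the treewidth.

Treewidth 2.
One optimal decomposition is:
Bags: B1 = {1, 4, 5}  B2 = {0, 1, 5}  B3 = {0, 3, 5}  B4 = {2, 3, 5}
Tree: B1–B2, B2–B3, B3–B4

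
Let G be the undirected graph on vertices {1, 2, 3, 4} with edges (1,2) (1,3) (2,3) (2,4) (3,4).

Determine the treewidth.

A width-2 tree decomposition is:
Bags: B1 = {1, 2, 3}  B2 = {2, 3, 4}
Tree: B1–B2
The largest bag has 3 vertices, giving width 2; this decomposition certifies tw(G) ≤ 2. For the lower bound, the 3 vertices {1, 2, 3} are pairwise adjacent, and any tree decomposition puts a clique entirely inside one bag — forcing width ≥ 2. Therefore the treewidth is 2.

2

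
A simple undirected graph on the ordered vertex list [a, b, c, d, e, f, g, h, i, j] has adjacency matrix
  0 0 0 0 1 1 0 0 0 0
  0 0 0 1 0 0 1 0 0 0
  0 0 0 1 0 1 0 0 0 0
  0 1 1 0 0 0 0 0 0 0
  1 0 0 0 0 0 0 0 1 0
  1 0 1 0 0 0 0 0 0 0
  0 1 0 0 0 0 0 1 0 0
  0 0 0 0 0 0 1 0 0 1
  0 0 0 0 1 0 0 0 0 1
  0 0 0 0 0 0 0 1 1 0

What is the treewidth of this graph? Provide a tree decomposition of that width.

Treewidth 2.
Bags: B1 = {b, g, h}  B2 = {b, d, h}  B3 = {c, d, h}  B4 = {c, f, h}  B5 = {a, f, h}  B6 = {a, e, h}  B7 = {e, h, i}  B8 = {h, i, j}
Tree: B1–B2, B2–B3, B3–B4, B4–B5, B5–B6, B6–B7, B7–B8

The largest bag has 3 vertices, giving width 2; this decomposition certifies tw(G) ≤ 2. Since h–g–b–d–c–f–a–e–i–j–h is a cycle in G, G is not acyclic. Forests are exactly the graphs of treewidth ≤ 1, so tw(G) ≥ 2. Hence tw(G) = 2 exactly.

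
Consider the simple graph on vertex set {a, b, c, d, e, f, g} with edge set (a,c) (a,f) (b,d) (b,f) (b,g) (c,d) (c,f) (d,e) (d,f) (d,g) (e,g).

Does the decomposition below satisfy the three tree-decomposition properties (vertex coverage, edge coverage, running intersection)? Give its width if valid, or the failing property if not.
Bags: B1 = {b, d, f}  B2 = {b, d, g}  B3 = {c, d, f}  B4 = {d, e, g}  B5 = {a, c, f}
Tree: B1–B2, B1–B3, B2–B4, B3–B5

Yes; width 2.

Every vertex of G appears in some bag (union = {a, b, c, d, e, f, g}); every edge is covered by a bag; and for each vertex v the set of bags containing v is connected in the bag tree. The decomposition is therefore valid. The largest bag has 3 vertices, so the width is 2.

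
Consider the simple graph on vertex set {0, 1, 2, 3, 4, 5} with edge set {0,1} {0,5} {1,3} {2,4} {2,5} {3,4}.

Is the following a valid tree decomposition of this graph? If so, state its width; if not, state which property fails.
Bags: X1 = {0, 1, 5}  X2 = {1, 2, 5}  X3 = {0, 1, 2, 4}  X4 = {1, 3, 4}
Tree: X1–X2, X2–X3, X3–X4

A tree decomposition must satisfy three properties: every vertex lies in some bag; for every edge, both endpoints lie together in some bag; and for every vertex, the bags containing it form a connected subtree. Here bags containing vertex 0 are not connected in the tree, so the decomposition is invalid.

No — bags containing vertex 0 are not connected in the tree.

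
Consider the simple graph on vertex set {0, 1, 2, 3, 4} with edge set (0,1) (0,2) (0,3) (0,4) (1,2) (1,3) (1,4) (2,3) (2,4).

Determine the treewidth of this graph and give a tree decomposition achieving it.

Each bag holds 4 vertices, so the decomposition has width 3, which upper-bounds the treewidth. For the lower bound, the 4 vertices {0, 1, 2, 3} are pairwise adjacent, and any tree decomposition puts a clique entirely inside one bag — forcing width ≥ 3. Hence tw(G) = 3 exactly.

Treewidth 3.
One such decomposition:
Bags: B1 = {0, 1, 2, 3}  B2 = {0, 1, 2, 4}
Tree: B1–B2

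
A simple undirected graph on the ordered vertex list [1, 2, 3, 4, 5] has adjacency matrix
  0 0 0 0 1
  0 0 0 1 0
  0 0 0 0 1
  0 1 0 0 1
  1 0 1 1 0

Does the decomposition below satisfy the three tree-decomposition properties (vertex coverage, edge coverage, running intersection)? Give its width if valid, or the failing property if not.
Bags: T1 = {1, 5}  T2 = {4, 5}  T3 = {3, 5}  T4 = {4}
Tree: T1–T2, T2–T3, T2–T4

No — vertex 2 appears in no bag.

A tree decomposition must satisfy three properties: every vertex lies in some bag; for every edge, both endpoints lie together in some bag; and for every vertex, the bags containing it form a connected subtree. Here vertex 2 appears in no bag, so the decomposition is invalid.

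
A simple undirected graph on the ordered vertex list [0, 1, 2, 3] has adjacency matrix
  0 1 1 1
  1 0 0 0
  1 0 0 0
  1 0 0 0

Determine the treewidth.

A width-1 tree decomposition is:
Bags: B1 = {0, 1}  B2 = {0, 3}  B3 = {0, 2}
Tree: B1–B2, B2–B3
Every bag has size at most 2, so the width is 2 − 1 = 1 and tw(G) ≤ 1. G has an edge, so its treewidth is at least 1. Hence tw(G) = 1 exactly.

1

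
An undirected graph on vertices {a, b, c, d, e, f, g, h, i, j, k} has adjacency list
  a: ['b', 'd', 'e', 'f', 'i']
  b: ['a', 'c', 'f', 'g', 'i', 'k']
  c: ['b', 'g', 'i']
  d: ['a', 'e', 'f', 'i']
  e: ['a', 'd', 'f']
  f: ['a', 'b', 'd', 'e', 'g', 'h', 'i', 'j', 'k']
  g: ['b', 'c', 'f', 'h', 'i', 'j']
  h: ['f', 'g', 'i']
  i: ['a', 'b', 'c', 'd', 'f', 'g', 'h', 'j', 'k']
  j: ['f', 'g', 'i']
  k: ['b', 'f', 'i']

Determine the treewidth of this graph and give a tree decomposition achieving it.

Each bag holds 4 vertices, so the decomposition has width 3, which upper-bounds the treewidth. On the other hand G contains the 4-clique {b, c, g, i}. A clique must lie in a single bag of any decomposition, so no decomposition can have width below 3. Combining the bounds, tw(G) = 3.

Treewidth 3.
One such decomposition:
Bags: B1 = {f, g, i, j}  B2 = {b, f, g, i}  B3 = {b, f, i, k}  B4 = {b, c, g, i}  B5 = {a, b, f, i}  B6 = {a, d, f, i}  B7 = {a, d, e, f}  B8 = {f, g, h, i}
Tree: B1–B2, B2–B3, B2–B4, B2–B5, B5–B6, B6–B7, B1–B8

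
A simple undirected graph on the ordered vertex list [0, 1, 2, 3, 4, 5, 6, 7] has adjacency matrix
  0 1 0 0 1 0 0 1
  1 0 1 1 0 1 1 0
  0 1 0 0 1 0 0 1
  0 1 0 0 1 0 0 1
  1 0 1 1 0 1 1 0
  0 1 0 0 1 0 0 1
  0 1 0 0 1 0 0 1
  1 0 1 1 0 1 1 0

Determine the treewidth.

3

A width-3 tree decomposition is:
Bags: B1 = {0, 1, 4, 7}  B2 = {1, 4, 5, 7}  B3 = {1, 3, 4, 7}  B4 = {1, 4, 6, 7}  B5 = {1, 2, 4, 7}
Tree: B1–B2, B2–B3, B3–B4, B4–B5
The largest bag has 4 vertices, giving width 3; this decomposition certifies tw(G) ≤ 3. For the lower bound: the 4 vertex sets {0,7}, {4,5}, {1}, {3} are disjoint, each induces a connected subgraph, and every pair is joined by at least one edge of G. Contracting each set to a single vertex therefore yields K_{4} as a minor, and since treewidth is minor-monotone, tw(G) ≥ tw(K_{4}) = 3. The upper and lower bounds meet at 3, so that is the treewidth.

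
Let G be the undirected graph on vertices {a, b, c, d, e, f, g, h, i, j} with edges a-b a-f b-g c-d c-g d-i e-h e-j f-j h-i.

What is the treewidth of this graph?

A width-2 tree decomposition is:
Bags: B1 = {a, b, f}  B2 = {b, f, g}  B3 = {c, f, g}  B4 = {c, d, f}  B5 = {d, f, i}  B6 = {f, h, i}  B7 = {e, f, h}  B8 = {e, f, j}
Tree: B1–B2, B2–B3, B3–B4, B4–B5, B5–B6, B6–B7, B7–B8
The largest bag has 3 vertices, giving width 2; this decomposition certifies tw(G) ≤ 2. The edges f–a–b–g–c–d–i–h–e–j–f form a cycle, so G is not a tree and its treewidth is at least 2. Hence tw(G) = 2 exactly.

2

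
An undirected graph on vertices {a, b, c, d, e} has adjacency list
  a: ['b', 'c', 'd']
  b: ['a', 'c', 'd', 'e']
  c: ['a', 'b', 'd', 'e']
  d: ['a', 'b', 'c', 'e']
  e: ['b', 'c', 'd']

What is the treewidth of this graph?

3

A width-3 tree decomposition is:
Bags: B1 = {b, c, d, e}  B2 = {a, b, c, d}
Tree: B1–B2
Each bag holds 4 vertices, so the decomposition has width 3, which upper-bounds the treewidth. For the lower bound, the 4 vertices {b, c, d, e} are pairwise adjacent, and any tree decomposition puts a clique entirely inside one bag — forcing width ≥ 3. Hence tw(G) = 3 exactly.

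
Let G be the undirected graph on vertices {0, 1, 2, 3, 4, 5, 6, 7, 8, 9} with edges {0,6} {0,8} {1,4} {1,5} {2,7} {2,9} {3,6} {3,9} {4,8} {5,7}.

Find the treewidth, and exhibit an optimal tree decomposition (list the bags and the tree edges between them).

The largest bag has 3 vertices, giving width 2; this decomposition certifies tw(G) ≤ 2. The edges 1–4–8–0–6–3–9–2–7–5–1 form a cycle, so G is not a tree and its treewidth is at least 2. Combining the bounds, tw(G) = 2.

Treewidth 2.
One such decomposition:
Bags: B1 = {1, 4, 8}  B2 = {0, 1, 8}  B3 = {0, 1, 6}  B4 = {1, 3, 6}  B5 = {1, 3, 9}  B6 = {1, 2, 9}  B7 = {1, 2, 7}  B8 = {1, 5, 7}
Tree: B1–B2, B2–B3, B3–B4, B4–B5, B5–B6, B6–B7, B7–B8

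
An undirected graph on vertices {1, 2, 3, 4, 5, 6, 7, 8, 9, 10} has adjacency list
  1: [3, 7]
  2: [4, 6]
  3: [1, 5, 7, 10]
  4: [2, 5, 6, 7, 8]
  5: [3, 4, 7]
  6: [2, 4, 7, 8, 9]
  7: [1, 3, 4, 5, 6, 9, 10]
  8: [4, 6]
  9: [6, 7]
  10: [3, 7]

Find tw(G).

A width-2 tree decomposition is:
Bags: B1 = {4, 5, 7}  B2 = {3, 5, 7}  B3 = {4, 6, 7}  B4 = {2, 4, 6}  B5 = {3, 7, 10}  B6 = {6, 7, 9}  B7 = {4, 6, 8}  B8 = {1, 3, 7}
Tree: B1–B2, B1–B3, B3–B4, B2–B5, B3–B6, B4–B7, B2–B8
Each bag holds 3 vertices, so the decomposition has width 2, which upper-bounds the treewidth. Conversely, {4, 6, 8} is a clique of size 3, and the vertices of any clique must share a bag in every tree decomposition; so some bag has ≥ 3 vertices and tw(G) ≥ 2. Therefore the treewidth is 2.

2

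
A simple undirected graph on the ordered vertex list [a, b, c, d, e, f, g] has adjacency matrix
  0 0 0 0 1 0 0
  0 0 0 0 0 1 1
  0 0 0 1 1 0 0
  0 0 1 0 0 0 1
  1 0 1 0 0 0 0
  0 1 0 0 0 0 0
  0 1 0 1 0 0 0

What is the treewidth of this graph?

1

A width-1 tree decomposition is:
Bags: B1 = {b, f}  B2 = {b, g}  B3 = {d, g}  B4 = {c, d}  B5 = {c, e}  B6 = {a, e}
Tree: B1–B2, B2–B3, B3–B4, B4–B5, B5–B6
The largest bag has 2 vertices, giving width 1; this decomposition certifies tw(G) ≤ 1. Since G has at least one edge (e.g. f–b), it is not an edgeless graph, so tw(G) ≥ 1. Therefore the treewidth is 1.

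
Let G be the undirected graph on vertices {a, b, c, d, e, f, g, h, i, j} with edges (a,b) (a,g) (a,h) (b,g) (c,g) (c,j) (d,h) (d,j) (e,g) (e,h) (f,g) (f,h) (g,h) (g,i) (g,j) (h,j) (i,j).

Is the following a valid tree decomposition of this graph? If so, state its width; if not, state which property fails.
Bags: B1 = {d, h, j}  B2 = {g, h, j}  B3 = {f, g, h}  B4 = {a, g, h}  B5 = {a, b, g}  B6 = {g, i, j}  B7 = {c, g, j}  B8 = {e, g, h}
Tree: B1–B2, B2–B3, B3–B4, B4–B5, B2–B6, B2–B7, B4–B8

Yes; width 2.

Every vertex of G appears in some bag (union = {a, b, c, d, e, f, g, h, i, j}); every edge is covered by a bag; and for each vertex v the set of bags containing v is connected in the bag tree. The decomposition is therefore valid. The largest bag has 3 vertices, so the width is 2.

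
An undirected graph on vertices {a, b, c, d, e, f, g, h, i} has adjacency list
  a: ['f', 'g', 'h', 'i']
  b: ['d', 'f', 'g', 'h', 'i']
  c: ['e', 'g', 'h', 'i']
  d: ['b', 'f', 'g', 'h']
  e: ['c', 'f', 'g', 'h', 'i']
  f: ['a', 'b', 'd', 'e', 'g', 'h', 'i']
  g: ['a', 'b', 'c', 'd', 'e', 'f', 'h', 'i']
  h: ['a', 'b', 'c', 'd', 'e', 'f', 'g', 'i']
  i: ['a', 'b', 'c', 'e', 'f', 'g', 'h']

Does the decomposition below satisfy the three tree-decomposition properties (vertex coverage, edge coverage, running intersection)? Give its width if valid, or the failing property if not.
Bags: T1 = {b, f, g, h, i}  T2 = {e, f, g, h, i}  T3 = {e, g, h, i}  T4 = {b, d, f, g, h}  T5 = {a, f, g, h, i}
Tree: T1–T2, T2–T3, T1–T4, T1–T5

No — vertex c appears in no bag.

A tree decomposition must satisfy three properties: every vertex lies in some bag; for every edge, both endpoints lie together in some bag; and for every vertex, the bags containing it form a connected subtree. Here vertex c appears in no bag, so the decomposition is invalid.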